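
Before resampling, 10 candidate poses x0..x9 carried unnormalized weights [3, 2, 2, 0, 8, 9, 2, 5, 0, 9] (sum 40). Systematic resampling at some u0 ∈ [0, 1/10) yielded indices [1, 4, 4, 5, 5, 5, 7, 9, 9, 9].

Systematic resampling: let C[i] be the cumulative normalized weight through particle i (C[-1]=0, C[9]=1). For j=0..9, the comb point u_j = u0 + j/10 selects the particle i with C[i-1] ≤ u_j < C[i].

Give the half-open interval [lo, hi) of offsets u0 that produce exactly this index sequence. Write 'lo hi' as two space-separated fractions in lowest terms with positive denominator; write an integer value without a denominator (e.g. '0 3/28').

3/40 1/10

C = [3/40, 1/8, 7/40, 7/40, 3/8, 3/5, 13/20, 31/40, 31/40, 1]
j=0 picked index 1: u0 ∈ [3/40, 1/8)
j=1 picked index 4: u0 ∈ [3/40, 11/40)
j=2 picked index 4: u0 ∈ [-1/40, 7/40)
j=3 picked index 5: u0 ∈ [3/40, 3/10)
j=4 picked index 5: u0 ∈ [-1/40, 1/5)
j=5 picked index 5: u0 ∈ [-1/8, 1/10)
j=6 picked index 7: u0 ∈ [1/20, 7/40)
j=7 picked index 9: u0 ∈ [3/40, 3/10)
j=8 picked index 9: u0 ∈ [-1/40, 1/5)
j=9 picked index 9: u0 ∈ [-1/8, 1/10)
intersection: [3/40, 1/10)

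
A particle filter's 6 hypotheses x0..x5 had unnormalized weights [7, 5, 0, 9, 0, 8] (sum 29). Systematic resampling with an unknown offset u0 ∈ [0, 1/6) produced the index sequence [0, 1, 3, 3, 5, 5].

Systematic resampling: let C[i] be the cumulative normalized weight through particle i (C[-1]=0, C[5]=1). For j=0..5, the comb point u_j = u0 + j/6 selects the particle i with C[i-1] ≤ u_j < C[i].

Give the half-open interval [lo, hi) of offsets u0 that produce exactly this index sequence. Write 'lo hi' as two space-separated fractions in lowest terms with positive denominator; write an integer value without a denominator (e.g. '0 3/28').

7/87 1/6

C = [7/29, 12/29, 12/29, 21/29, 21/29, 1]
j=0 picked index 0: u0 ∈ [0, 7/29)
j=1 picked index 1: u0 ∈ [13/174, 43/174)
j=2 picked index 3: u0 ∈ [7/87, 34/87)
j=3 picked index 3: u0 ∈ [-5/58, 13/58)
j=4 picked index 5: u0 ∈ [5/87, 1/3)
j=5 picked index 5: u0 ∈ [-19/174, 1/6)
intersection: [7/87, 1/6)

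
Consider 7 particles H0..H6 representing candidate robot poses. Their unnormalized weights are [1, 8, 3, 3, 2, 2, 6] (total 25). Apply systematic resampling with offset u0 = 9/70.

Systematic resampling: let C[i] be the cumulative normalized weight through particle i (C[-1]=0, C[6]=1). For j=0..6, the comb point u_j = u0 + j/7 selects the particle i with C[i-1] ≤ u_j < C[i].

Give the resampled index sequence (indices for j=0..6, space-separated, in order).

1 1 2 3 5 6 6

C = [1/25, 9/25, 12/25, 3/5, 17/25, 19/25, 1]
j=0: u_0=9/70 ∈ [1/25, 9/25) → index 1
j=1: u_1=19/70 ∈ [1/25, 9/25) → index 1
j=2: u_2=29/70 ∈ [9/25, 12/25) → index 2
j=3: u_3=39/70 ∈ [12/25, 3/5) → index 3
j=4: u_4=7/10 ∈ [17/25, 19/25) → index 5
j=5: u_5=59/70 ∈ [19/25, 1) → index 6
j=6: u_6=69/70 ∈ [19/25, 1) → index 6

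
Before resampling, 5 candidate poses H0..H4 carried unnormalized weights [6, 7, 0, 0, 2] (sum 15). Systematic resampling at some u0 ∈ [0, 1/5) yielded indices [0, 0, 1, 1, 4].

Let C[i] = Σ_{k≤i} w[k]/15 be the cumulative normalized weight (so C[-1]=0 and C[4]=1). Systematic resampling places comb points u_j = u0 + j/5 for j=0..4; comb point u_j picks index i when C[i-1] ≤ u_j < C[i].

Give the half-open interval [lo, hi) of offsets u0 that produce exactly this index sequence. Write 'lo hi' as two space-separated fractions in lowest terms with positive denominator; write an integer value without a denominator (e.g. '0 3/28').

1/15 1/5

C = [2/5, 13/15, 13/15, 13/15, 1]
j=0 picked index 0: u0 ∈ [0, 2/5)
j=1 picked index 0: u0 ∈ [-1/5, 1/5)
j=2 picked index 1: u0 ∈ [0, 7/15)
j=3 picked index 1: u0 ∈ [-1/5, 4/15)
j=4 picked index 4: u0 ∈ [1/15, 1/5)
intersection: [1/15, 1/5)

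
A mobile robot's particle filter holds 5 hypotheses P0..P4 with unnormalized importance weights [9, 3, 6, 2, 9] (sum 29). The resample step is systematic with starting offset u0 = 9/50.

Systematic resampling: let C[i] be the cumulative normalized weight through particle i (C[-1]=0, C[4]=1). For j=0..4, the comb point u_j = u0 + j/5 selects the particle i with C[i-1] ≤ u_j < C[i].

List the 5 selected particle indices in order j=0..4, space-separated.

0 1 2 4 4

C = [9/29, 12/29, 18/29, 20/29, 1]
j=0: u_0=9/50 ∈ [0, 9/29) → index 0
j=1: u_1=19/50 ∈ [9/29, 12/29) → index 1
j=2: u_2=29/50 ∈ [12/29, 18/29) → index 2
j=3: u_3=39/50 ∈ [20/29, 1) → index 4
j=4: u_4=49/50 ∈ [20/29, 1) → index 4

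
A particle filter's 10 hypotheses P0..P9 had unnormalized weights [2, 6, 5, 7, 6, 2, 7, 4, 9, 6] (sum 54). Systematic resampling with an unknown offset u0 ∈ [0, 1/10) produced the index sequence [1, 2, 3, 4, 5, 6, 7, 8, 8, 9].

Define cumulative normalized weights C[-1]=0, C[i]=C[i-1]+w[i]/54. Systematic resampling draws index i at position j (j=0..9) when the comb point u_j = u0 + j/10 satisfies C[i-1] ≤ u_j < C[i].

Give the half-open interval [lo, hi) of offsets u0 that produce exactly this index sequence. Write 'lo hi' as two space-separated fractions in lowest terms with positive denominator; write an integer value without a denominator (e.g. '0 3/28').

C = [1/27, 4/27, 13/54, 10/27, 13/27, 14/27, 35/54, 13/18, 8/9, 1]
j=0 picked index 1: u0 ∈ [1/27, 4/27)
j=1 picked index 2: u0 ∈ [13/270, 19/135)
j=2 picked index 3: u0 ∈ [11/270, 23/135)
j=3 picked index 4: u0 ∈ [19/270, 49/270)
j=4 picked index 5: u0 ∈ [11/135, 16/135)
j=5 picked index 6: u0 ∈ [1/54, 4/27)
j=6 picked index 7: u0 ∈ [13/270, 11/90)
j=7 picked index 8: u0 ∈ [1/45, 17/90)
j=8 picked index 8: u0 ∈ [-7/90, 4/45)
j=9 picked index 9: u0 ∈ [-1/90, 1/10)
intersection: [11/135, 4/45)

11/135 4/45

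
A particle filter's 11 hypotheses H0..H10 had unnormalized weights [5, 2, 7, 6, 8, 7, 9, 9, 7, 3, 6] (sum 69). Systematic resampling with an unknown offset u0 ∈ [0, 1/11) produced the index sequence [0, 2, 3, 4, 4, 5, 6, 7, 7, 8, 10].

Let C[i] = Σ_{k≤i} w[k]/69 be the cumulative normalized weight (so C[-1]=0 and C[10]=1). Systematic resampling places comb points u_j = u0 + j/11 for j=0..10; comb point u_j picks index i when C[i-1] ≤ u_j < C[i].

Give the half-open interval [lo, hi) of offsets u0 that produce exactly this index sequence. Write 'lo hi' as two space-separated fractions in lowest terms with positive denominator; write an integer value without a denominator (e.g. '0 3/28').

C = [5/69, 7/69, 14/69, 20/69, 28/69, 35/69, 44/69, 53/69, 20/23, 21/23, 1]
j=0 picked index 0: u0 ∈ [0, 5/69)
j=1 picked index 2: u0 ∈ [8/759, 85/759)
j=2 picked index 3: u0 ∈ [16/759, 82/759)
j=3 picked index 4: u0 ∈ [13/759, 101/759)
j=4 picked index 4: u0 ∈ [-56/759, 32/759)
j=5 picked index 5: u0 ∈ [-37/759, 40/759)
j=6 picked index 6: u0 ∈ [-29/759, 70/759)
j=7 picked index 7: u0 ∈ [1/759, 100/759)
j=8 picked index 7: u0 ∈ [-68/759, 31/759)
j=9 picked index 8: u0 ∈ [-38/759, 13/253)
j=10 picked index 10: u0 ∈ [1/253, 1/11)
intersection: [16/759, 31/759)

16/759 31/759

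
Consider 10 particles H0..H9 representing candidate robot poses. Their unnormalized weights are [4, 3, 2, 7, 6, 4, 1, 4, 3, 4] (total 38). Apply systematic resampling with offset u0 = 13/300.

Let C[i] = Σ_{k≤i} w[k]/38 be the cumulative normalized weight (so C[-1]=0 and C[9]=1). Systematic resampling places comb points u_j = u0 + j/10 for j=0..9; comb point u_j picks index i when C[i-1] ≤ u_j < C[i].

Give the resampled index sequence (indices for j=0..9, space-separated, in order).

C = [2/19, 7/38, 9/38, 8/19, 11/19, 13/19, 27/38, 31/38, 17/19, 1]
j=0: u_0=13/300 ∈ [0, 2/19) → index 0
j=1: u_1=43/300 ∈ [2/19, 7/38) → index 1
j=2: u_2=73/300 ∈ [9/38, 8/19) → index 3
j=3: u_3=103/300 ∈ [9/38, 8/19) → index 3
j=4: u_4=133/300 ∈ [8/19, 11/19) → index 4
j=5: u_5=163/300 ∈ [8/19, 11/19) → index 4
j=6: u_6=193/300 ∈ [11/19, 13/19) → index 5
j=7: u_7=223/300 ∈ [27/38, 31/38) → index 7
j=8: u_8=253/300 ∈ [31/38, 17/19) → index 8
j=9: u_9=283/300 ∈ [17/19, 1) → index 9

0 1 3 3 4 4 5 7 8 9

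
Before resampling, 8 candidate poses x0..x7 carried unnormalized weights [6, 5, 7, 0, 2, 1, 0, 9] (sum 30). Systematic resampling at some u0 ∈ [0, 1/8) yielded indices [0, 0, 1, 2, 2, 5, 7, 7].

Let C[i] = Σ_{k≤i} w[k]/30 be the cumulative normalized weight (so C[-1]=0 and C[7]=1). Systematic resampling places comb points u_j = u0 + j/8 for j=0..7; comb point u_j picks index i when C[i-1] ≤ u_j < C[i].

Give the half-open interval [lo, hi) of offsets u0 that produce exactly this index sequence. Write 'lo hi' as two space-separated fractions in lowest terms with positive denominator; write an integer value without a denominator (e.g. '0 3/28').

1/24 3/40

C = [1/5, 11/30, 3/5, 3/5, 2/3, 7/10, 7/10, 1]
j=0 picked index 0: u0 ∈ [0, 1/5)
j=1 picked index 0: u0 ∈ [-1/8, 3/40)
j=2 picked index 1: u0 ∈ [-1/20, 7/60)
j=3 picked index 2: u0 ∈ [-1/120, 9/40)
j=4 picked index 2: u0 ∈ [-2/15, 1/10)
j=5 picked index 5: u0 ∈ [1/24, 3/40)
j=6 picked index 7: u0 ∈ [-1/20, 1/4)
j=7 picked index 7: u0 ∈ [-7/40, 1/8)
intersection: [1/24, 3/40)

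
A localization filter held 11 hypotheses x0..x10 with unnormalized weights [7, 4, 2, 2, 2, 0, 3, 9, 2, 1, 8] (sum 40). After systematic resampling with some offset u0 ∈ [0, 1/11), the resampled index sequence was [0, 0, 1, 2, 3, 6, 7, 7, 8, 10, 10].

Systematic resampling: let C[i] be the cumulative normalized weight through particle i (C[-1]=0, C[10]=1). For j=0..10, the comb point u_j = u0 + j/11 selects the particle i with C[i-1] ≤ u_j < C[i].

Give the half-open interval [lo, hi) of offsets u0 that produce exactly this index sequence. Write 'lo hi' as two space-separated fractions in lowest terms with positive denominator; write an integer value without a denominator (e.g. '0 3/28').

1/440 1/88

C = [7/40, 11/40, 13/40, 3/8, 17/40, 17/40, 1/2, 29/40, 31/40, 4/5, 1]
j=0 picked index 0: u0 ∈ [0, 7/40)
j=1 picked index 0: u0 ∈ [-1/11, 37/440)
j=2 picked index 1: u0 ∈ [-3/440, 41/440)
j=3 picked index 2: u0 ∈ [1/440, 23/440)
j=4 picked index 3: u0 ∈ [-17/440, 1/88)
j=5 picked index 6: u0 ∈ [-13/440, 1/22)
j=6 picked index 7: u0 ∈ [-1/22, 79/440)
j=7 picked index 7: u0 ∈ [-3/22, 39/440)
j=8 picked index 8: u0 ∈ [-1/440, 21/440)
j=9 picked index 10: u0 ∈ [-1/55, 2/11)
j=10 picked index 10: u0 ∈ [-6/55, 1/11)
intersection: [1/440, 1/88)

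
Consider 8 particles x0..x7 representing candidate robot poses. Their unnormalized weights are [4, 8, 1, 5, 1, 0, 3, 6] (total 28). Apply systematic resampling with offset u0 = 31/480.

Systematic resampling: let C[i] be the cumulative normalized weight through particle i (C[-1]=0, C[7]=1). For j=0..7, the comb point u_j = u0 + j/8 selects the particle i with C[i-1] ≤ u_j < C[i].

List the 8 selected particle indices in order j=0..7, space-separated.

C = [1/7, 3/7, 13/28, 9/14, 19/28, 19/28, 11/14, 1]
j=0: u_0=31/480 ∈ [0, 1/7) → index 0
j=1: u_1=91/480 ∈ [1/7, 3/7) → index 1
j=2: u_2=151/480 ∈ [1/7, 3/7) → index 1
j=3: u_3=211/480 ∈ [3/7, 13/28) → index 2
j=4: u_4=271/480 ∈ [13/28, 9/14) → index 3
j=5: u_5=331/480 ∈ [19/28, 11/14) → index 6
j=6: u_6=391/480 ∈ [11/14, 1) → index 7
j=7: u_7=451/480 ∈ [11/14, 1) → index 7

0 1 1 2 3 6 7 7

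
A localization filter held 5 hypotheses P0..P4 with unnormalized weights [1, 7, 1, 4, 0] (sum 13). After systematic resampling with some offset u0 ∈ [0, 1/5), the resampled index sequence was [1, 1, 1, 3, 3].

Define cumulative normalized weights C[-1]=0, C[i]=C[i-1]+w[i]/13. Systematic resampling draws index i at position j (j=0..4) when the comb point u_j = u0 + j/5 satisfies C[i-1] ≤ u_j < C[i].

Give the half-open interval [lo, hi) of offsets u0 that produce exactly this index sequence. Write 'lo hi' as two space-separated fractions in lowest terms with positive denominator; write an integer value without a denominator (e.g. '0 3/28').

C = [1/13, 8/13, 9/13, 1, 1]
j=0 picked index 1: u0 ∈ [1/13, 8/13)
j=1 picked index 1: u0 ∈ [-8/65, 27/65)
j=2 picked index 1: u0 ∈ [-21/65, 14/65)
j=3 picked index 3: u0 ∈ [6/65, 2/5)
j=4 picked index 3: u0 ∈ [-7/65, 1/5)
intersection: [6/65, 1/5)

6/65 1/5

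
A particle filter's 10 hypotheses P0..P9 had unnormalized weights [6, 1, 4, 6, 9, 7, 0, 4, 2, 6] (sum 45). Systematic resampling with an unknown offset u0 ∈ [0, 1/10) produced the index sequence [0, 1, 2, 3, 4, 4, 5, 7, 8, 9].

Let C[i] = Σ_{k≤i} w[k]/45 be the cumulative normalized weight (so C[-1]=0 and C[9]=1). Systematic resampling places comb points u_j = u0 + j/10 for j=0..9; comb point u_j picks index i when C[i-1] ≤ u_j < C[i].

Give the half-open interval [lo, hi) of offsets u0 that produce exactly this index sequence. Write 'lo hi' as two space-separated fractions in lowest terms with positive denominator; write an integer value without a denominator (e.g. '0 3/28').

C = [2/15, 7/45, 11/45, 17/45, 26/45, 11/15, 11/15, 37/45, 13/15, 1]
j=0 picked index 0: u0 ∈ [0, 2/15)
j=1 picked index 1: u0 ∈ [1/30, 1/18)
j=2 picked index 2: u0 ∈ [-2/45, 2/45)
j=3 picked index 3: u0 ∈ [-1/18, 7/90)
j=4 picked index 4: u0 ∈ [-1/45, 8/45)
j=5 picked index 4: u0 ∈ [-11/90, 7/90)
j=6 picked index 5: u0 ∈ [-1/45, 2/15)
j=7 picked index 7: u0 ∈ [1/30, 11/90)
j=8 picked index 8: u0 ∈ [1/45, 1/15)
j=9 picked index 9: u0 ∈ [-1/30, 1/10)
intersection: [1/30, 2/45)

1/30 2/45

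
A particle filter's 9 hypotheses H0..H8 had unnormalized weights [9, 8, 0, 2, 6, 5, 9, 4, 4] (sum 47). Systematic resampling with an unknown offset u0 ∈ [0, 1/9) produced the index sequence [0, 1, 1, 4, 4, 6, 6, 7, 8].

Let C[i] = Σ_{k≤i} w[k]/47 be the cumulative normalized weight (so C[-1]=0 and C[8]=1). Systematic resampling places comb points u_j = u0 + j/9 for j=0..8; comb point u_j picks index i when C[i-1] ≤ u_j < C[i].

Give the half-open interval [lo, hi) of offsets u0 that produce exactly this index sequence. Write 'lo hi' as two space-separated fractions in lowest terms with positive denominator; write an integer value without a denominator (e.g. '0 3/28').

35/423 37/423

C = [9/47, 17/47, 17/47, 19/47, 25/47, 30/47, 39/47, 43/47, 1]
j=0 picked index 0: u0 ∈ [0, 9/47)
j=1 picked index 1: u0 ∈ [34/423, 106/423)
j=2 picked index 1: u0 ∈ [-13/423, 59/423)
j=3 picked index 4: u0 ∈ [10/141, 28/141)
j=4 picked index 4: u0 ∈ [-17/423, 37/423)
j=5 picked index 6: u0 ∈ [35/423, 116/423)
j=6 picked index 6: u0 ∈ [-4/141, 23/141)
j=7 picked index 7: u0 ∈ [22/423, 58/423)
j=8 picked index 8: u0 ∈ [11/423, 1/9)
intersection: [35/423, 37/423)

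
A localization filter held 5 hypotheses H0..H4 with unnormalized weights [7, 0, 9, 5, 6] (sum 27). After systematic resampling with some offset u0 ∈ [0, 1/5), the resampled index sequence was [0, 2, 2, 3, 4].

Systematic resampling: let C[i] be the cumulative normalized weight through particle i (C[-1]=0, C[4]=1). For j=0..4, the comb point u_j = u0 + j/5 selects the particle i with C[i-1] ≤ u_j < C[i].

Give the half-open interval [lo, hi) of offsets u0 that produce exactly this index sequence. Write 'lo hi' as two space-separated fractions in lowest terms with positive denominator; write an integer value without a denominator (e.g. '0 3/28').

8/135 8/45

C = [7/27, 7/27, 16/27, 7/9, 1]
j=0 picked index 0: u0 ∈ [0, 7/27)
j=1 picked index 2: u0 ∈ [8/135, 53/135)
j=2 picked index 2: u0 ∈ [-19/135, 26/135)
j=3 picked index 3: u0 ∈ [-1/135, 8/45)
j=4 picked index 4: u0 ∈ [-1/45, 1/5)
intersection: [8/135, 8/45)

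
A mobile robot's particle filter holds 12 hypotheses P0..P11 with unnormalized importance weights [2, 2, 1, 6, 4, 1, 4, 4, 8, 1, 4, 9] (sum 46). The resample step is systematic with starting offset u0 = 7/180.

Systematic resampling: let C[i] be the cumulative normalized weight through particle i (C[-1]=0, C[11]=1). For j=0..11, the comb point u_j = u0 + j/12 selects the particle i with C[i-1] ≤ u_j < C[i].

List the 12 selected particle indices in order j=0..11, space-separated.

0 3 3 4 6 7 8 8 9 10 11 11

C = [1/23, 2/23, 5/46, 11/46, 15/46, 8/23, 10/23, 12/23, 16/23, 33/46, 37/46, 1]
j=0: u_0=7/180 ∈ [0, 1/23) → index 0
j=1: u_1=11/90 ∈ [5/46, 11/46) → index 3
j=2: u_2=37/180 ∈ [5/46, 11/46) → index 3
j=3: u_3=13/45 ∈ [11/46, 15/46) → index 4
j=4: u_4=67/180 ∈ [8/23, 10/23) → index 6
j=5: u_5=41/90 ∈ [10/23, 12/23) → index 7
j=6: u_6=97/180 ∈ [12/23, 16/23) → index 8
j=7: u_7=28/45 ∈ [12/23, 16/23) → index 8
j=8: u_8=127/180 ∈ [16/23, 33/46) → index 9
j=9: u_9=71/90 ∈ [33/46, 37/46) → index 10
j=10: u_10=157/180 ∈ [37/46, 1) → index 11
j=11: u_11=43/45 ∈ [37/46, 1) → index 11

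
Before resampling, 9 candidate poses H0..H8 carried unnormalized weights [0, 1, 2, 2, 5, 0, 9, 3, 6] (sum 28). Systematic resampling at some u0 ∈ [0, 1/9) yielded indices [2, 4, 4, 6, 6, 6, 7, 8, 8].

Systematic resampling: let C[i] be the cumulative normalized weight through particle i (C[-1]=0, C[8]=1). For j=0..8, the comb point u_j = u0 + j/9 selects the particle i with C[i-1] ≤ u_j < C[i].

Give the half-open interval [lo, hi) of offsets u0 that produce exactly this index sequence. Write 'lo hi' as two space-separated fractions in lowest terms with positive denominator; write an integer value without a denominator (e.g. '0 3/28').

17/252 3/28

C = [0, 1/28, 3/28, 5/28, 5/14, 5/14, 19/28, 11/14, 1]
j=0 picked index 2: u0 ∈ [1/28, 3/28)
j=1 picked index 4: u0 ∈ [17/252, 31/126)
j=2 picked index 4: u0 ∈ [-11/252, 17/126)
j=3 picked index 6: u0 ∈ [1/42, 29/84)
j=4 picked index 6: u0 ∈ [-11/126, 59/252)
j=5 picked index 6: u0 ∈ [-25/126, 31/252)
j=6 picked index 7: u0 ∈ [1/84, 5/42)
j=7 picked index 8: u0 ∈ [1/126, 2/9)
j=8 picked index 8: u0 ∈ [-13/126, 1/9)
intersection: [17/252, 3/28)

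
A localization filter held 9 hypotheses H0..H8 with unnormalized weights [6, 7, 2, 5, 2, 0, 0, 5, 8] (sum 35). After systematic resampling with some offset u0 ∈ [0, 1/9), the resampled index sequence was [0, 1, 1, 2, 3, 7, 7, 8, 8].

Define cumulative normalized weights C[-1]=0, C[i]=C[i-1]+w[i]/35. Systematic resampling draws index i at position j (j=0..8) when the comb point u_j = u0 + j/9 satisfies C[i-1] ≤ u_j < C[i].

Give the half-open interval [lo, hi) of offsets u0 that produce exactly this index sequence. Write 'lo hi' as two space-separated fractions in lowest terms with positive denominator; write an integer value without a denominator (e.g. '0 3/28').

C = [6/35, 13/35, 3/7, 4/7, 22/35, 22/35, 22/35, 27/35, 1]
j=0 picked index 0: u0 ∈ [0, 6/35)
j=1 picked index 1: u0 ∈ [19/315, 82/315)
j=2 picked index 1: u0 ∈ [-16/315, 47/315)
j=3 picked index 2: u0 ∈ [4/105, 2/21)
j=4 picked index 3: u0 ∈ [-1/63, 8/63)
j=5 picked index 7: u0 ∈ [23/315, 68/315)
j=6 picked index 7: u0 ∈ [-4/105, 11/105)
j=7 picked index 8: u0 ∈ [-2/315, 2/9)
j=8 picked index 8: u0 ∈ [-37/315, 1/9)
intersection: [23/315, 2/21)

23/315 2/21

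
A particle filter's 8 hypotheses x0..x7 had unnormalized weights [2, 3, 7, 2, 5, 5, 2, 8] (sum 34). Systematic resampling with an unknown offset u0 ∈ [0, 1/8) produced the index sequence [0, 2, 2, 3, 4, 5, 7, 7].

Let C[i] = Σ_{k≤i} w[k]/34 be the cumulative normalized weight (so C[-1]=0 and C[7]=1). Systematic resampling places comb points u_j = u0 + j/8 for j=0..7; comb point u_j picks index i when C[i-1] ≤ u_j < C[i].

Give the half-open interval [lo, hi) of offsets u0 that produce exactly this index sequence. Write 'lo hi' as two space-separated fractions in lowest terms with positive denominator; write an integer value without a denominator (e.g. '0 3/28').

C = [1/17, 5/34, 6/17, 7/17, 19/34, 12/17, 13/17, 1]
j=0 picked index 0: u0 ∈ [0, 1/17)
j=1 picked index 2: u0 ∈ [3/136, 31/136)
j=2 picked index 2: u0 ∈ [-7/68, 7/68)
j=3 picked index 3: u0 ∈ [-3/136, 5/136)
j=4 picked index 4: u0 ∈ [-3/34, 1/17)
j=5 picked index 5: u0 ∈ [-9/136, 11/136)
j=6 picked index 7: u0 ∈ [1/68, 1/4)
j=7 picked index 7: u0 ∈ [-15/136, 1/8)
intersection: [3/136, 5/136)

3/136 5/136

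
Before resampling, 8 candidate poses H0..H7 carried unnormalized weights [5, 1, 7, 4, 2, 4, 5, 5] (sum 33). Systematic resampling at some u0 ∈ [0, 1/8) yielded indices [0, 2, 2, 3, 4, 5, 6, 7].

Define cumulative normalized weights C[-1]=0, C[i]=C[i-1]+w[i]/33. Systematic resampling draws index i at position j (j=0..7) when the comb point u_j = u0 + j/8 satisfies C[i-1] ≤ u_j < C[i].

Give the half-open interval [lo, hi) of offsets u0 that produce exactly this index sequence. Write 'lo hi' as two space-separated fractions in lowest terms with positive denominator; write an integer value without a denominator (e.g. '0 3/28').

5/88 19/264

C = [5/33, 2/11, 13/33, 17/33, 19/33, 23/33, 28/33, 1]
j=0 picked index 0: u0 ∈ [0, 5/33)
j=1 picked index 2: u0 ∈ [5/88, 71/264)
j=2 picked index 2: u0 ∈ [-3/44, 19/132)
j=3 picked index 3: u0 ∈ [5/264, 37/264)
j=4 picked index 4: u0 ∈ [1/66, 5/66)
j=5 picked index 5: u0 ∈ [-13/264, 19/264)
j=6 picked index 6: u0 ∈ [-7/132, 13/132)
j=7 picked index 7: u0 ∈ [-7/264, 1/8)
intersection: [5/88, 19/264)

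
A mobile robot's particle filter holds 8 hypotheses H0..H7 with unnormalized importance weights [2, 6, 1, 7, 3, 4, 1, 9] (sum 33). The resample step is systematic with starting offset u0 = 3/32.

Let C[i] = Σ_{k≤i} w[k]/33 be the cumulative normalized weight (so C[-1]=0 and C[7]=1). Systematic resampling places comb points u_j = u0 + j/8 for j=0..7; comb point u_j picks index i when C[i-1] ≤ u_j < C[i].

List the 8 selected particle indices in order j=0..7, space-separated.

C = [2/33, 8/33, 3/11, 16/33, 19/33, 23/33, 8/11, 1]
j=0: u_0=3/32 ∈ [2/33, 8/33) → index 1
j=1: u_1=7/32 ∈ [2/33, 8/33) → index 1
j=2: u_2=11/32 ∈ [3/11, 16/33) → index 3
j=3: u_3=15/32 ∈ [3/11, 16/33) → index 3
j=4: u_4=19/32 ∈ [19/33, 23/33) → index 5
j=5: u_5=23/32 ∈ [23/33, 8/11) → index 6
j=6: u_6=27/32 ∈ [8/11, 1) → index 7
j=7: u_7=31/32 ∈ [8/11, 1) → index 7

1 1 3 3 5 6 7 7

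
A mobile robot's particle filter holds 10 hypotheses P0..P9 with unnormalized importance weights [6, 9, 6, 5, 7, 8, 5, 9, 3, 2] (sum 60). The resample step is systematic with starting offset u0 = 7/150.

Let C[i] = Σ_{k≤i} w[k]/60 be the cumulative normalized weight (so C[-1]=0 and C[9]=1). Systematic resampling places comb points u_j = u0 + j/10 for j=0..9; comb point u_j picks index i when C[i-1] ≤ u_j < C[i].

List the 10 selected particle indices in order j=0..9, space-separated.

0 1 1 2 4 4 5 6 7 8

C = [1/10, 1/4, 7/20, 13/30, 11/20, 41/60, 23/30, 11/12, 29/30, 1]
j=0: u_0=7/150 ∈ [0, 1/10) → index 0
j=1: u_1=11/75 ∈ [1/10, 1/4) → index 1
j=2: u_2=37/150 ∈ [1/10, 1/4) → index 1
j=3: u_3=26/75 ∈ [1/4, 7/20) → index 2
j=4: u_4=67/150 ∈ [13/30, 11/20) → index 4
j=5: u_5=41/75 ∈ [13/30, 11/20) → index 4
j=6: u_6=97/150 ∈ [11/20, 41/60) → index 5
j=7: u_7=56/75 ∈ [41/60, 23/30) → index 6
j=8: u_8=127/150 ∈ [23/30, 11/12) → index 7
j=9: u_9=71/75 ∈ [11/12, 29/30) → index 8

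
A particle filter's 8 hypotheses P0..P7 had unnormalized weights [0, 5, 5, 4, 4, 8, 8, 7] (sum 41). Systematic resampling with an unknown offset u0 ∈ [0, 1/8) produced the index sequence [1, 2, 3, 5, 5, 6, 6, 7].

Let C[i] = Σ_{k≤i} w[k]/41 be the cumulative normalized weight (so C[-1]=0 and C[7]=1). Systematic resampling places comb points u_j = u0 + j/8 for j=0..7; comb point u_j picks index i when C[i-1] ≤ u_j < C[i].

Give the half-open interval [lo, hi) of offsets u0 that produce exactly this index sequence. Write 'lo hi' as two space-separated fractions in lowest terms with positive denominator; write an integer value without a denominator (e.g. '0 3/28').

21/328 13/164

C = [0, 5/41, 10/41, 14/41, 18/41, 26/41, 34/41, 1]
j=0 picked index 1: u0 ∈ [0, 5/41)
j=1 picked index 2: u0 ∈ [-1/328, 39/328)
j=2 picked index 3: u0 ∈ [-1/164, 15/164)
j=3 picked index 5: u0 ∈ [21/328, 85/328)
j=4 picked index 5: u0 ∈ [-5/82, 11/82)
j=5 picked index 6: u0 ∈ [3/328, 67/328)
j=6 picked index 6: u0 ∈ [-19/164, 13/164)
j=7 picked index 7: u0 ∈ [-15/328, 1/8)
intersection: [21/328, 13/164)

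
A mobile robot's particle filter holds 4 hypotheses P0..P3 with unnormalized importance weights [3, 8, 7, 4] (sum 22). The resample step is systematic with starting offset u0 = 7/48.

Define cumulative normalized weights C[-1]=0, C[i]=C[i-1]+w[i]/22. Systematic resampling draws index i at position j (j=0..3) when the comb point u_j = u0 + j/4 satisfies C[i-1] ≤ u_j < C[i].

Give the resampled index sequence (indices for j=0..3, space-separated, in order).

C = [3/22, 1/2, 9/11, 1]
j=0: u_0=7/48 ∈ [3/22, 1/2) → index 1
j=1: u_1=19/48 ∈ [3/22, 1/2) → index 1
j=2: u_2=31/48 ∈ [1/2, 9/11) → index 2
j=3: u_3=43/48 ∈ [9/11, 1) → index 3

1 1 2 3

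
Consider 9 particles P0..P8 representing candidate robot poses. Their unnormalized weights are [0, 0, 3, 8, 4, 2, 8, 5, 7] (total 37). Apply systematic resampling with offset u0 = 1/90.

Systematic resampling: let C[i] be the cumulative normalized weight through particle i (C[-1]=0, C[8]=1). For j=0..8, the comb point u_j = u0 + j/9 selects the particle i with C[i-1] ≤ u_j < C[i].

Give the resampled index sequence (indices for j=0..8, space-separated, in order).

C = [0, 0, 3/37, 11/37, 15/37, 17/37, 25/37, 30/37, 1]
j=0: u_0=1/90 ∈ [0, 3/37) → index 2
j=1: u_1=11/90 ∈ [3/37, 11/37) → index 3
j=2: u_2=7/30 ∈ [3/37, 11/37) → index 3
j=3: u_3=31/90 ∈ [11/37, 15/37) → index 4
j=4: u_4=41/90 ∈ [15/37, 17/37) → index 5
j=5: u_5=17/30 ∈ [17/37, 25/37) → index 6
j=6: u_6=61/90 ∈ [25/37, 30/37) → index 7
j=7: u_7=71/90 ∈ [25/37, 30/37) → index 7
j=8: u_8=9/10 ∈ [30/37, 1) → index 8

2 3 3 4 5 6 7 7 8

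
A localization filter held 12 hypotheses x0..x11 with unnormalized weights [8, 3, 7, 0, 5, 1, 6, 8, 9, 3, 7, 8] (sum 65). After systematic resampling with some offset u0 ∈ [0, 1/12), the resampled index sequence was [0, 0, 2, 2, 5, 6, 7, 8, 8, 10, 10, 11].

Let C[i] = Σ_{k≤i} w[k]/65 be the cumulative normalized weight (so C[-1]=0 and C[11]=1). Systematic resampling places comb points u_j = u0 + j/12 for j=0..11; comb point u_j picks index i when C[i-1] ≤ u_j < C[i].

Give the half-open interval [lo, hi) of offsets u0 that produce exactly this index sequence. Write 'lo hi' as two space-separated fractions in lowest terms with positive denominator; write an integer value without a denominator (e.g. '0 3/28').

C = [8/65, 11/65, 18/65, 18/65, 23/65, 24/65, 6/13, 38/65, 47/65, 10/13, 57/65, 1]
j=0 picked index 0: u0 ∈ [0, 8/65)
j=1 picked index 0: u0 ∈ [-1/12, 31/780)
j=2 picked index 2: u0 ∈ [1/390, 43/390)
j=3 picked index 2: u0 ∈ [-21/260, 7/260)
j=4 picked index 5: u0 ∈ [4/195, 7/195)
j=5 picked index 6: u0 ∈ [-37/780, 7/156)
j=6 picked index 7: u0 ∈ [-1/26, 11/130)
j=7 picked index 8: u0 ∈ [1/780, 109/780)
j=8 picked index 8: u0 ∈ [-16/195, 11/195)
j=9 picked index 10: u0 ∈ [1/52, 33/260)
j=10 picked index 10: u0 ∈ [-5/78, 17/390)
j=11 picked index 11: u0 ∈ [-31/780, 1/12)
intersection: [4/195, 7/260)

4/195 7/260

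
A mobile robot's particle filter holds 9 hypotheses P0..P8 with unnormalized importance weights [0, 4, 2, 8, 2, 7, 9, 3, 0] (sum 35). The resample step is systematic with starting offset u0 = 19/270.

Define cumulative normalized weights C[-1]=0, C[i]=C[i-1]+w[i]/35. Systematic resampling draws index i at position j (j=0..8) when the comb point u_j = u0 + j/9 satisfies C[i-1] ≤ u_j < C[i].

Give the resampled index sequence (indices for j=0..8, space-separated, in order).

C = [0, 4/35, 6/35, 2/5, 16/35, 23/35, 32/35, 1, 1]
j=0: u_0=19/270 ∈ [0, 4/35) → index 1
j=1: u_1=49/270 ∈ [6/35, 2/5) → index 3
j=2: u_2=79/270 ∈ [6/35, 2/5) → index 3
j=3: u_3=109/270 ∈ [2/5, 16/35) → index 4
j=4: u_4=139/270 ∈ [16/35, 23/35) → index 5
j=5: u_5=169/270 ∈ [16/35, 23/35) → index 5
j=6: u_6=199/270 ∈ [23/35, 32/35) → index 6
j=7: u_7=229/270 ∈ [23/35, 32/35) → index 6
j=8: u_8=259/270 ∈ [32/35, 1) → index 7

1 3 3 4 5 5 6 6 7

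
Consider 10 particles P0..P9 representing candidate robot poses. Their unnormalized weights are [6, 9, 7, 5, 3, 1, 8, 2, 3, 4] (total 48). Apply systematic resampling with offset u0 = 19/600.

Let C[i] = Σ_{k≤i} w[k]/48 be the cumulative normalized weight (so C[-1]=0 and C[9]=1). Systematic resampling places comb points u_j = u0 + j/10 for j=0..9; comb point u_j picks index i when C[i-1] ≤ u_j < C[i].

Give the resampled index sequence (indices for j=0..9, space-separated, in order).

C = [1/8, 5/16, 11/24, 9/16, 5/8, 31/48, 13/16, 41/48, 11/12, 1]
j=0: u_0=19/600 ∈ [0, 1/8) → index 0
j=1: u_1=79/600 ∈ [1/8, 5/16) → index 1
j=2: u_2=139/600 ∈ [1/8, 5/16) → index 1
j=3: u_3=199/600 ∈ [5/16, 11/24) → index 2
j=4: u_4=259/600 ∈ [5/16, 11/24) → index 2
j=5: u_5=319/600 ∈ [11/24, 9/16) → index 3
j=6: u_6=379/600 ∈ [5/8, 31/48) → index 5
j=7: u_7=439/600 ∈ [31/48, 13/16) → index 6
j=8: u_8=499/600 ∈ [13/16, 41/48) → index 7
j=9: u_9=559/600 ∈ [11/12, 1) → index 9

0 1 1 2 2 3 5 6 7 9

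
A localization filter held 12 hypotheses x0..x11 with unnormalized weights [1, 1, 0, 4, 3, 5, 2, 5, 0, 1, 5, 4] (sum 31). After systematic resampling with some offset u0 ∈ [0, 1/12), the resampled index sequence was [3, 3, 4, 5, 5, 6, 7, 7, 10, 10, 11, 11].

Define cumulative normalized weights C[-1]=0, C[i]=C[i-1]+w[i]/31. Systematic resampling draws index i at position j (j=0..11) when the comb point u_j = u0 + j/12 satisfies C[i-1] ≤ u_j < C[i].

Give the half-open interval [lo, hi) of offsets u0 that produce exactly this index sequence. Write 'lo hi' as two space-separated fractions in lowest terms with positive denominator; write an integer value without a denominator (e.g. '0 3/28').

2/31 1/12

C = [1/31, 2/31, 2/31, 6/31, 9/31, 14/31, 16/31, 21/31, 21/31, 22/31, 27/31, 1]
j=0 picked index 3: u0 ∈ [2/31, 6/31)
j=1 picked index 3: u0 ∈ [-7/372, 41/372)
j=2 picked index 4: u0 ∈ [5/186, 23/186)
j=3 picked index 5: u0 ∈ [5/124, 25/124)
j=4 picked index 5: u0 ∈ [-4/93, 11/93)
j=5 picked index 6: u0 ∈ [13/372, 37/372)
j=6 picked index 7: u0 ∈ [1/62, 11/62)
j=7 picked index 7: u0 ∈ [-25/372, 35/372)
j=8 picked index 10: u0 ∈ [4/93, 19/93)
j=9 picked index 10: u0 ∈ [-5/124, 15/124)
j=10 picked index 11: u0 ∈ [7/186, 1/6)
j=11 picked index 11: u0 ∈ [-17/372, 1/12)
intersection: [2/31, 1/12)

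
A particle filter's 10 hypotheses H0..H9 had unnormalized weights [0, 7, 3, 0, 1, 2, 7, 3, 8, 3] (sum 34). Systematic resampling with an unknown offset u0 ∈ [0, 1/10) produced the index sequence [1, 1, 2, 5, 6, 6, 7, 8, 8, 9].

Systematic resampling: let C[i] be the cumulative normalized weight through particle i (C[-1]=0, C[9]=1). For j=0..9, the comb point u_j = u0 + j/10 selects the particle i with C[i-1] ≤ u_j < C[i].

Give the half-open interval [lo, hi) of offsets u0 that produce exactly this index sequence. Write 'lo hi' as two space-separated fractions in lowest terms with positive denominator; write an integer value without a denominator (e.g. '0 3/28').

C = [0, 7/34, 5/17, 5/17, 11/34, 13/34, 10/17, 23/34, 31/34, 1]
j=0 picked index 1: u0 ∈ [0, 7/34)
j=1 picked index 1: u0 ∈ [-1/10, 9/85)
j=2 picked index 2: u0 ∈ [1/170, 8/85)
j=3 picked index 5: u0 ∈ [2/85, 7/85)
j=4 picked index 6: u0 ∈ [-3/170, 16/85)
j=5 picked index 6: u0 ∈ [-2/17, 3/34)
j=6 picked index 7: u0 ∈ [-1/85, 13/170)
j=7 picked index 8: u0 ∈ [-2/85, 18/85)
j=8 picked index 8: u0 ∈ [-21/170, 19/170)
j=9 picked index 9: u0 ∈ [1/85, 1/10)
intersection: [2/85, 13/170)

2/85 13/170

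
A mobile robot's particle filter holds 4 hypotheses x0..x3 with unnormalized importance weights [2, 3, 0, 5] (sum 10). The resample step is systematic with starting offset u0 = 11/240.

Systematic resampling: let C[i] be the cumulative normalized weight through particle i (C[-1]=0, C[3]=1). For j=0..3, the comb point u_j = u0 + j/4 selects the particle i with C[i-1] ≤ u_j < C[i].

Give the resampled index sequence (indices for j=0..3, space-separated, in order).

C = [1/5, 1/2, 1/2, 1]
j=0: u_0=11/240 ∈ [0, 1/5) → index 0
j=1: u_1=71/240 ∈ [1/5, 1/2) → index 1
j=2: u_2=131/240 ∈ [1/2, 1) → index 3
j=3: u_3=191/240 ∈ [1/2, 1) → index 3

0 1 3 3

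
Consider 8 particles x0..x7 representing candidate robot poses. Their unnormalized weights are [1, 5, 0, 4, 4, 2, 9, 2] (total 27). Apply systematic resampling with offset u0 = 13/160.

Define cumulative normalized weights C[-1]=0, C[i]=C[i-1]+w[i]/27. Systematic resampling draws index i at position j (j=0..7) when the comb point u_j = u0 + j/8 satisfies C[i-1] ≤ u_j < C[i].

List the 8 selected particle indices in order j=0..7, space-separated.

1 1 3 4 5 6 6 7

C = [1/27, 2/9, 2/9, 10/27, 14/27, 16/27, 25/27, 1]
j=0: u_0=13/160 ∈ [1/27, 2/9) → index 1
j=1: u_1=33/160 ∈ [1/27, 2/9) → index 1
j=2: u_2=53/160 ∈ [2/9, 10/27) → index 3
j=3: u_3=73/160 ∈ [10/27, 14/27) → index 4
j=4: u_4=93/160 ∈ [14/27, 16/27) → index 5
j=5: u_5=113/160 ∈ [16/27, 25/27) → index 6
j=6: u_6=133/160 ∈ [16/27, 25/27) → index 6
j=7: u_7=153/160 ∈ [25/27, 1) → index 7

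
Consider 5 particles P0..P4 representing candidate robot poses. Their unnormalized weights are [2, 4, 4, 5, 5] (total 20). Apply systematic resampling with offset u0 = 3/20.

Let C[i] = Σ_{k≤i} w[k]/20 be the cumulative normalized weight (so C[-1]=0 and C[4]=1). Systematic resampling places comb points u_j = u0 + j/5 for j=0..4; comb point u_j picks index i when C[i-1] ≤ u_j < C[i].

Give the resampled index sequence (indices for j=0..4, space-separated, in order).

1 2 3 4 4

C = [1/10, 3/10, 1/2, 3/4, 1]
j=0: u_0=3/20 ∈ [1/10, 3/10) → index 1
j=1: u_1=7/20 ∈ [3/10, 1/2) → index 2
j=2: u_2=11/20 ∈ [1/2, 3/4) → index 3
j=3: u_3=3/4 ∈ [3/4, 1) → index 4
j=4: u_4=19/20 ∈ [3/4, 1) → index 4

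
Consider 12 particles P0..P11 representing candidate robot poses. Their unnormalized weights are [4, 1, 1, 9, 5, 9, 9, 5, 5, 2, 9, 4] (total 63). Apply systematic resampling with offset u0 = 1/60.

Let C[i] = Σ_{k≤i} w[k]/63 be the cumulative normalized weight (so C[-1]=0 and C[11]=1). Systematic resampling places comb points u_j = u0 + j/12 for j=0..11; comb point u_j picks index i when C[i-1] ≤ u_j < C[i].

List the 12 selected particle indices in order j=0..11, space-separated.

0 3 3 4 5 5 6 6 8 9 10 10

C = [4/63, 5/63, 2/21, 5/21, 20/63, 29/63, 38/63, 43/63, 16/21, 50/63, 59/63, 1]
j=0: u_0=1/60 ∈ [0, 4/63) → index 0
j=1: u_1=1/10 ∈ [2/21, 5/21) → index 3
j=2: u_2=11/60 ∈ [2/21, 5/21) → index 3
j=3: u_3=4/15 ∈ [5/21, 20/63) → index 4
j=4: u_4=7/20 ∈ [20/63, 29/63) → index 5
j=5: u_5=13/30 ∈ [20/63, 29/63) → index 5
j=6: u_6=31/60 ∈ [29/63, 38/63) → index 6
j=7: u_7=3/5 ∈ [29/63, 38/63) → index 6
j=8: u_8=41/60 ∈ [43/63, 16/21) → index 8
j=9: u_9=23/30 ∈ [16/21, 50/63) → index 9
j=10: u_10=17/20 ∈ [50/63, 59/63) → index 10
j=11: u_11=14/15 ∈ [50/63, 59/63) → index 10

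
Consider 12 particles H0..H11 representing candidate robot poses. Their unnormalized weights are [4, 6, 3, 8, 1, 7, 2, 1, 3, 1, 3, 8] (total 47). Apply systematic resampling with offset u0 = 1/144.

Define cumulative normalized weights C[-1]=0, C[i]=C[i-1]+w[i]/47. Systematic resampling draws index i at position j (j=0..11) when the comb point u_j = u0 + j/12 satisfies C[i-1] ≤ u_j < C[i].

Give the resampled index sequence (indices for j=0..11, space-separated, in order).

C = [4/47, 10/47, 13/47, 21/47, 22/47, 29/47, 31/47, 32/47, 35/47, 36/47, 39/47, 1]
j=0: u_0=1/144 ∈ [0, 4/47) → index 0
j=1: u_1=13/144 ∈ [4/47, 10/47) → index 1
j=2: u_2=25/144 ∈ [4/47, 10/47) → index 1
j=3: u_3=37/144 ∈ [10/47, 13/47) → index 2
j=4: u_4=49/144 ∈ [13/47, 21/47) → index 3
j=5: u_5=61/144 ∈ [13/47, 21/47) → index 3
j=6: u_6=73/144 ∈ [22/47, 29/47) → index 5
j=7: u_7=85/144 ∈ [22/47, 29/47) → index 5
j=8: u_8=97/144 ∈ [31/47, 32/47) → index 7
j=9: u_9=109/144 ∈ [35/47, 36/47) → index 9
j=10: u_10=121/144 ∈ [39/47, 1) → index 11
j=11: u_11=133/144 ∈ [39/47, 1) → index 11

0 1 1 2 3 3 5 5 7 9 11 11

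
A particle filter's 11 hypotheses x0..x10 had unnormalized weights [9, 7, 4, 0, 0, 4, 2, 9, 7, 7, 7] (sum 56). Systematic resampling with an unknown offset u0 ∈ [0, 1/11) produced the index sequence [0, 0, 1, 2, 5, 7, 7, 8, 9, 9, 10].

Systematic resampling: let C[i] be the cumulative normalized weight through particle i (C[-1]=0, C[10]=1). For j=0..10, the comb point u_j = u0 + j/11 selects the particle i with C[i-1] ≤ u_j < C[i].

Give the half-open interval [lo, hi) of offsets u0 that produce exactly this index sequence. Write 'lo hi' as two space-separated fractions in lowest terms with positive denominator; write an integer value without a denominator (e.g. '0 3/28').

C = [9/56, 2/7, 5/14, 5/14, 5/14, 3/7, 13/28, 5/8, 3/4, 7/8, 1]
j=0 picked index 0: u0 ∈ [0, 9/56)
j=1 picked index 0: u0 ∈ [-1/11, 43/616)
j=2 picked index 1: u0 ∈ [-13/616, 8/77)
j=3 picked index 2: u0 ∈ [1/77, 13/154)
j=4 picked index 5: u0 ∈ [-1/154, 5/77)
j=5 picked index 7: u0 ∈ [3/308, 15/88)
j=6 picked index 7: u0 ∈ [-25/308, 7/88)
j=7 picked index 8: u0 ∈ [-1/88, 5/44)
j=8 picked index 9: u0 ∈ [1/44, 13/88)
j=9 picked index 9: u0 ∈ [-3/44, 5/88)
j=10 picked index 10: u0 ∈ [-3/88, 1/11)
intersection: [1/44, 5/88)

1/44 5/88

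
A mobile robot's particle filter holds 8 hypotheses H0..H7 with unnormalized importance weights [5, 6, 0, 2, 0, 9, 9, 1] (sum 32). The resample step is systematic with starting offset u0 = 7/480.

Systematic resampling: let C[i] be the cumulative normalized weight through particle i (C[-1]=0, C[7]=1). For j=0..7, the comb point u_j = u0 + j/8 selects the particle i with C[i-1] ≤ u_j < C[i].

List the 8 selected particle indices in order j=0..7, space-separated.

C = [5/32, 11/32, 11/32, 13/32, 13/32, 11/16, 31/32, 1]
j=0: u_0=7/480 ∈ [0, 5/32) → index 0
j=1: u_1=67/480 ∈ [0, 5/32) → index 0
j=2: u_2=127/480 ∈ [5/32, 11/32) → index 1
j=3: u_3=187/480 ∈ [11/32, 13/32) → index 3
j=4: u_4=247/480 ∈ [13/32, 11/16) → index 5
j=5: u_5=307/480 ∈ [13/32, 11/16) → index 5
j=6: u_6=367/480 ∈ [11/16, 31/32) → index 6
j=7: u_7=427/480 ∈ [11/16, 31/32) → index 6

0 0 1 3 5 5 6 6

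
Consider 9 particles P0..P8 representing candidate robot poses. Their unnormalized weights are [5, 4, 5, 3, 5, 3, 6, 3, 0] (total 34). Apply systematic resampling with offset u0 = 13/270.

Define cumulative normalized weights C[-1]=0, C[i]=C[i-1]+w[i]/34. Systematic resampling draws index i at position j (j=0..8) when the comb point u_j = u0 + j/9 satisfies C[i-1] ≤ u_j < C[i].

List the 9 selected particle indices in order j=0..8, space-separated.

0 1 2 2 3 4 5 6 7

C = [5/34, 9/34, 7/17, 1/2, 11/17, 25/34, 31/34, 1, 1]
j=0: u_0=13/270 ∈ [0, 5/34) → index 0
j=1: u_1=43/270 ∈ [5/34, 9/34) → index 1
j=2: u_2=73/270 ∈ [9/34, 7/17) → index 2
j=3: u_3=103/270 ∈ [9/34, 7/17) → index 2
j=4: u_4=133/270 ∈ [7/17, 1/2) → index 3
j=5: u_5=163/270 ∈ [1/2, 11/17) → index 4
j=6: u_6=193/270 ∈ [11/17, 25/34) → index 5
j=7: u_7=223/270 ∈ [25/34, 31/34) → index 6
j=8: u_8=253/270 ∈ [31/34, 1) → index 7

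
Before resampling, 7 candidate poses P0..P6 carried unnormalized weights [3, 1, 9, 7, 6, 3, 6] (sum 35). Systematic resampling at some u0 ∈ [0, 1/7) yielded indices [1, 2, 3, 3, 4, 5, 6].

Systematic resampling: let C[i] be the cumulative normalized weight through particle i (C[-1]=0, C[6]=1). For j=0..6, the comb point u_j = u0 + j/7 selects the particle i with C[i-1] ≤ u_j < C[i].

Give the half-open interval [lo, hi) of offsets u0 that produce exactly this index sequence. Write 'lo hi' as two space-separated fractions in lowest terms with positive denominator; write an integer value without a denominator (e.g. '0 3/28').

3/35 4/35

C = [3/35, 4/35, 13/35, 4/7, 26/35, 29/35, 1]
j=0 picked index 1: u0 ∈ [3/35, 4/35)
j=1 picked index 2: u0 ∈ [-1/35, 8/35)
j=2 picked index 3: u0 ∈ [3/35, 2/7)
j=3 picked index 3: u0 ∈ [-2/35, 1/7)
j=4 picked index 4: u0 ∈ [0, 6/35)
j=5 picked index 5: u0 ∈ [1/35, 4/35)
j=6 picked index 6: u0 ∈ [-1/35, 1/7)
intersection: [3/35, 4/35)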